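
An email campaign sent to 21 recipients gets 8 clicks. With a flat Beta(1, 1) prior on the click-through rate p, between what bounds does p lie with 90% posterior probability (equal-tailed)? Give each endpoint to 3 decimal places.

Posterior: Beta(1+8, 1+13) = Beta(9, 14).
Equal-tailed 90% interval: the 0.05 and 0.95 quantiles of Beta(9, 14).
Posterior mean ≈ 0.391, SD ≈ 0.100; a Normal approximation gives roughly [0.227, 0.555].
Exact: F⁻¹(0.05) = 0.233; F⁻¹(0.95) = 0.561.

[0.233, 0.561]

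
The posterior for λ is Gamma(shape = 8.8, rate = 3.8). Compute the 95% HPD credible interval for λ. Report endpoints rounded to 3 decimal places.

[0.919, 3.871]

The posterior is unimodal and skewed, so the HPD interval has equal density at both endpoints and is the shortest 95% interval.
Solving f(0.919) = f(3.871) with F(3.871) − F(0.919) = 0.95 gives [0.919, 3.871].
For comparison, the equal-tailed interval is [1.048, 4.078]; the HPD is narrower and shifted toward the mode.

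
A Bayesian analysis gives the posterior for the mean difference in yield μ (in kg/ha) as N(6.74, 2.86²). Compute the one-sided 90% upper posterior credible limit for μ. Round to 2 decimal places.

10.41

Need U with P(μ ≤ U) = 0.90: U = 6.74 + z_{0.1}·2.86.
z = 1.282; U = 6.74 + 1.282 × 2.86 = 10.41.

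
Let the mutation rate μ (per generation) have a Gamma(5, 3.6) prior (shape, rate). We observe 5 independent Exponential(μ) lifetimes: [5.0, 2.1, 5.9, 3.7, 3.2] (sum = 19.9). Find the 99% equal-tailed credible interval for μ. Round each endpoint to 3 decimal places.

Posterior: Gamma(5+5, 3.6+19.9) = Gamma(10, 23.5) (shape, rate).
Equal-tailed 99% interval: Gamma(10, 23.5) quantiles at 0.005 and 0.995.
Posterior mean ≈ 0.426, SD ≈ 0.135; a Normal approximation gives roughly [0.079, 0.772].
Exact: lower = 0.158; upper = 0.851.

[0.158, 0.851]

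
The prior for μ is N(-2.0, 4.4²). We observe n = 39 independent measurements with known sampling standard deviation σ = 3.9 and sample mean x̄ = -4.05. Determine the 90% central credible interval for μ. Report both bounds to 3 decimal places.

Posterior precision = 1/4.4² + 39/3.9² = 0.0517 + 2.5641 = 2.6158, so posterior SD = 0.6183.
Posterior mean = (-2.0/4.4² + 39·-4.05/3.9²) / 2.6158 = -4.0095.
Interval: -4.0095 ± 1.645 × 0.6183 → [-5.027, -2.993].

[-5.027, -2.993]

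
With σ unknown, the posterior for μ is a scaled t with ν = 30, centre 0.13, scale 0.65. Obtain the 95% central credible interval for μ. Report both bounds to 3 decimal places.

[-1.197, 1.457]

The t_30 distribution is symmetric; the 95% interval is 0.13 ± t·0.65 with t_{0.975,30} = 2.042.
Half-width: 2.042 × 0.65 = 1.327.
0.13 − 1.327 = -1.197; 0.13 + 1.327 = 1.457.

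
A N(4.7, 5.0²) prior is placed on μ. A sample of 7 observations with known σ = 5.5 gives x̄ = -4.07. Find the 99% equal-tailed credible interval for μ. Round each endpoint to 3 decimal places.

Posterior precision = 1/5.0² + 7/5.5² = 0.0400 + 0.2314 = 0.2714, so posterior SD = 1.9195.
Posterior mean = (4.7/5.0² + 7·-4.07/5.5²) / 0.2714 = -2.7775.
Interval: -2.7775 ± 2.576 × 1.9195 → [-7.722, 2.167].

[-7.722, 2.167]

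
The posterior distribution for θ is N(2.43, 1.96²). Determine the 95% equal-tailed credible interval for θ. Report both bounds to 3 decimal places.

The posterior is symmetric, so the 95% equal-tailed interval is θ = 2.43 ± z·1.96 with z = 1.960.
Half-width: 1.960 × 1.96 = 3.842.
2.43 − 3.842 = -1.412; 2.43 + 3.842 = 6.272.

[-1.412, 6.272]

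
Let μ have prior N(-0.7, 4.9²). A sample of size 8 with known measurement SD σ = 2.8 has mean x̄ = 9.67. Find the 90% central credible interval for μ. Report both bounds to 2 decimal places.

Posterior precision = 1/4.9² + 8/2.8² = 0.0416 + 1.0204 = 1.0621, so posterior SD = 0.9703.
Posterior mean = (-0.7/4.9² + 8·9.67/2.8²) / 1.0621 = 9.2633.
Interval: 9.2633 ± 1.645 × 0.9703 → [7.67, 10.86].

[7.67, 10.86]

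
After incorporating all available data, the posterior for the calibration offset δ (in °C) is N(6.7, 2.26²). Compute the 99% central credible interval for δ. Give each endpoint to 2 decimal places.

The posterior is symmetric, so the 99% equal-tailed interval is δ = 6.7 ± z·2.26 with z = 2.576.
Half-width: 2.576 × 2.26 = 5.82.
6.7 − 5.82 = 0.88; 6.7 + 5.82 = 12.52.

[0.88, 12.52]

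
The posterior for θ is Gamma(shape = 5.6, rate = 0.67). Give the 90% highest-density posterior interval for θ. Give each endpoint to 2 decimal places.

The posterior is unimodal and skewed, so the HPD interval has equal density at both endpoints and is the shortest 90% interval.
Solving f(2.80) = f(13.70) with F(13.70) − F(2.80) = 0.90 gives [2.80, 13.70].
For comparison, the equal-tailed interval is [3.51, 14.89]; the HPD is narrower and shifted toward the mode.

[2.80, 13.70]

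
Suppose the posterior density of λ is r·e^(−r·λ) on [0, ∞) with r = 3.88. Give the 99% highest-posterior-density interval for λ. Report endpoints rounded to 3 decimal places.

The exponential density is strictly decreasing on [0, ∞), so the HPD interval is anchored at 0: [0, q] with P(λ ≤ q) = 0.99.
q = −ln(1 − 0.99) / 3.88 = 4.6052 / 3.88 = 1.187.

[0.000, 1.187]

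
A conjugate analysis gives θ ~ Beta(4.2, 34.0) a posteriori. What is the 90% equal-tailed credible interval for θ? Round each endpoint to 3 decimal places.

Posterior: Beta(4.2, 34.0).
Equal-tailed 90% interval: the 0.05 and 0.95 quantiles of Beta(4.2, 34.0).
Posterior mean ≈ 0.110, SD ≈ 0.050; a Normal approximation gives roughly [0.028, 0.192].
Exact: F⁻¹(0.05) = 0.041; F⁻¹(0.95) = 0.202.

[0.041, 0.202]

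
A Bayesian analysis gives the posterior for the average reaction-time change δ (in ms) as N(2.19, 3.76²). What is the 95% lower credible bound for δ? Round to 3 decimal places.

-3.995

Need L with P(δ ≥ L) = 0.95: L = 2.19 − z_{0.05}·3.76.
z = 1.645; L = 2.19 − 1.645 × 3.76 = -3.995.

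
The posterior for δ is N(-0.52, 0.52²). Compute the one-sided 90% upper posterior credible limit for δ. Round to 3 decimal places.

Need U with P(δ ≤ U) = 0.90: U = -0.52 + z_{0.1}·0.52.
z = 1.282; U = -0.52 + 1.282 × 0.52 = 0.146.

0.146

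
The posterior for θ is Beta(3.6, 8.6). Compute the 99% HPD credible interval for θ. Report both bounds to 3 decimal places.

[0.039, 0.629]

The posterior is unimodal and skewed, so the HPD interval has equal density at both endpoints and is the shortest 99% interval.
Solving f(0.039) = f(0.629) with F(0.629) − F(0.039) = 0.99 gives [0.039, 0.629].
For comparison, the equal-tailed interval is [0.052, 0.653]; the HPD is narrower and shifted toward the mode.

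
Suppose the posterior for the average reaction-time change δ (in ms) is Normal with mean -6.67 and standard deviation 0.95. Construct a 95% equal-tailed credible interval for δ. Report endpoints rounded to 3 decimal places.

The posterior is symmetric, so the 95% equal-tailed interval is δ = -6.67 ± z·0.95 with z = 1.960.
Half-width: 1.960 × 0.95 = 1.862.
-6.67 − 1.862 = -8.532; -6.67 + 1.862 = -4.808.

[-8.532, -4.808]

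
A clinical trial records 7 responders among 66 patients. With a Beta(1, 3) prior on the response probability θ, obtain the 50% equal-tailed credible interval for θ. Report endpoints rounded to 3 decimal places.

Posterior: Beta(1+7, 3+59) = Beta(8, 62).
Equal-tailed 50% interval: the 0.25 and 0.75 quantiles of Beta(8, 62).
Posterior mean ≈ 0.114, SD ≈ 0.038; a Normal approximation gives roughly [0.089, 0.140].
Exact: F⁻¹(0.25) = 0.087; F⁻¹(0.75) = 0.138.

[0.087, 0.138]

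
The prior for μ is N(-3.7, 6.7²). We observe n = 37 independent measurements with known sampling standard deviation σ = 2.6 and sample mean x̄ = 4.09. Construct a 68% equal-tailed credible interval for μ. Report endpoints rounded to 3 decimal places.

[3.634, 4.483]

Posterior precision = 1/6.7² + 37/2.6² = 0.0223 + 5.4734 = 5.4956, so posterior SD = 0.4266.
Posterior mean = (-3.7/6.7² + 37·4.09/2.6²) / 5.4956 = 4.0584.
Interval: 4.0584 ± 0.994 × 0.4266 → [3.634, 4.483].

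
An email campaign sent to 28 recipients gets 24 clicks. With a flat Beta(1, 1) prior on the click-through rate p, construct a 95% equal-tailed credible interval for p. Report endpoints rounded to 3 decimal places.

[0.683, 0.942]

Posterior: Beta(1+24, 1+4) = Beta(25, 5).
Equal-tailed 95% interval: the 0.025 and 0.975 quantiles of Beta(25, 5).
Posterior mean ≈ 0.833, SD ≈ 0.067; a Normal approximation gives roughly [0.702, 0.965].
Exact: F⁻¹(0.025) = 0.683; F⁻¹(0.975) = 0.942.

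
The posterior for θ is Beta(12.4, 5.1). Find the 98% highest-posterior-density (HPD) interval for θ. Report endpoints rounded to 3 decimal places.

The posterior is unimodal and skewed, so the HPD interval has equal density at both endpoints and is the shortest 98% interval.
Solving f(0.456) = f(0.924) with F(0.924) − F(0.456) = 0.98 gives [0.456, 0.924].
For comparison, the equal-tailed interval is [0.438, 0.912]; the HPD is narrower and shifted toward the mode.

[0.456, 0.924]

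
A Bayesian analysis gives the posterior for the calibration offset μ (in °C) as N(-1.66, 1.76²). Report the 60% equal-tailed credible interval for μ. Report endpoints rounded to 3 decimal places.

The posterior is symmetric, so the 60% equal-tailed interval is μ = -1.66 ± z·1.76 with z = 0.842.
Half-width: 0.842 × 1.76 = 1.481.
-1.66 − 1.481 = -3.141; -1.66 + 1.481 = -0.179.

[-3.141, -0.179]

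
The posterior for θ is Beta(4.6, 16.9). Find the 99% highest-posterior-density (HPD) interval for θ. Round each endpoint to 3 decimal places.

[0.037, 0.455]

The posterior is unimodal and skewed, so the HPD interval has equal density at both endpoints and is the shortest 99% interval.
Solving f(0.037) = f(0.455) with F(0.455) − F(0.037) = 0.99 gives [0.037, 0.455].
For comparison, the equal-tailed interval is [0.048, 0.475]; the HPD is narrower and shifted toward the mode.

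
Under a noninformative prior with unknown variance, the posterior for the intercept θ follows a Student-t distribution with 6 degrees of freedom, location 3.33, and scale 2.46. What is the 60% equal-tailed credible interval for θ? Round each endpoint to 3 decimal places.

[1.102, 5.558]

The t_6 distribution is symmetric; the 60% interval is 3.33 ± t·2.46 with t_{0.8,6} = 0.906.
Half-width: 0.906 × 2.46 = 2.228.
3.33 − 2.228 = 1.102; 3.33 + 2.228 = 5.558.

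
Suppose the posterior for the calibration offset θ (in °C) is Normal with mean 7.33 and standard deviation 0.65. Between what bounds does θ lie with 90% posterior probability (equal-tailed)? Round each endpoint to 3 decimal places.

[6.261, 8.399]

The posterior is symmetric, so the 90% equal-tailed interval is θ = 7.33 ± z·0.65 with z = 1.645.
Half-width: 1.645 × 0.65 = 1.069.
7.33 − 1.069 = 6.261; 7.33 + 1.069 = 8.399.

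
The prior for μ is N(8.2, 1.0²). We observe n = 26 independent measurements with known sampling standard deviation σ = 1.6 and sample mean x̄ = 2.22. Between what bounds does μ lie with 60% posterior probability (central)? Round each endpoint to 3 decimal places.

Posterior precision = 1/1.0² + 26/1.6² = 1.0000 + 10.1562 = 11.1562, so posterior SD = 0.2994.
Posterior mean = (8.2/1.0² + 26·2.22/1.6²) / 11.1562 = 2.7560.
Interval: 2.7560 ± 0.842 × 0.2994 → [2.504, 3.008].

[2.504, 3.008]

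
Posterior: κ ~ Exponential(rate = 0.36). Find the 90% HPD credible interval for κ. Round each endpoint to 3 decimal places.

The exponential density is strictly decreasing on [0, ∞), so the HPD interval is anchored at 0: [0, q] with P(κ ≤ q) = 0.90.
q = −ln(1 − 0.90) / 0.36 = 2.3026 / 0.36 = 6.396.

[0.000, 6.396]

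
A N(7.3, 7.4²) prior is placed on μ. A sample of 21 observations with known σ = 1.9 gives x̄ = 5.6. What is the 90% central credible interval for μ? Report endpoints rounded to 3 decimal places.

Posterior precision = 1/7.4² + 21/1.9² = 0.0183 + 5.8172 = 5.8354, so posterior SD = 0.4140.
Posterior mean = (7.3/7.4² + 21·5.6/1.9²) / 5.8354 = 5.6053.
Interval: 5.6053 ± 1.645 × 0.4140 → [4.924, 6.286].

[4.924, 6.286]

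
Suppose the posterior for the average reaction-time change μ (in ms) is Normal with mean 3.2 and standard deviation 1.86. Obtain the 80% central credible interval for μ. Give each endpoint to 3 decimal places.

[0.816, 5.584]

The posterior is symmetric, so the 80% equal-tailed interval is μ = 3.2 ± z·1.86 with z = 1.282.
Half-width: 1.282 × 1.86 = 2.384.
3.2 − 2.384 = 0.816; 3.2 + 2.384 = 5.584.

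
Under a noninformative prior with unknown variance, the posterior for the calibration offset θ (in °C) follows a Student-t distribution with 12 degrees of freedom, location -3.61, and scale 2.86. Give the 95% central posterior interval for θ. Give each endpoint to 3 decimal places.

The t_12 distribution is symmetric; the 95% interval is -3.61 ± t·2.86 with t_{0.975,12} = 2.179.
Half-width: 2.179 × 2.86 = 6.231.
-3.61 − 6.231 = -9.841; -3.61 + 6.231 = 2.621.

[-9.841, 2.621]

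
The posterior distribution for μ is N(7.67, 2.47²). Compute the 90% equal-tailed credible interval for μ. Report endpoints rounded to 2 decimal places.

The posterior is symmetric, so the 90% equal-tailed interval is μ = 7.67 ± z·2.47 with z = 1.645.
Half-width: 1.645 × 2.47 = 4.06.
7.67 − 4.06 = 3.61; 7.67 + 4.06 = 11.73.

[3.61, 11.73]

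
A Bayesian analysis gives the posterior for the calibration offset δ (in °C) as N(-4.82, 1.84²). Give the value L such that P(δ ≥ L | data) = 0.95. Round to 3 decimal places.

Need L with P(δ ≥ L) = 0.95: L = -4.82 − z_{0.05}·1.84.
z = 1.645; L = -4.82 − 1.645 × 1.84 = -7.847.

-7.847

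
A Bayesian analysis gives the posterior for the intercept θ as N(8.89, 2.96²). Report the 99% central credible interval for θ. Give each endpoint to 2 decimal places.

[1.27, 16.51]

The posterior is symmetric, so the 99% equal-tailed interval is θ = 8.89 ± z·2.96 with z = 2.576.
Half-width: 2.576 × 2.96 = 7.62.
8.89 − 7.62 = 1.27; 8.89 + 7.62 = 16.51.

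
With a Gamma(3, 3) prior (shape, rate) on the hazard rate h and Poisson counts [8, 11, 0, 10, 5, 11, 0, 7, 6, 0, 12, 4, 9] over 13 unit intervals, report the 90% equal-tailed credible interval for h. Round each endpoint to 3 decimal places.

Posterior: Gamma(3+83, 3+13) = Gamma(86, 16) (shape, rate).
Equal-tailed 90% interval: Gamma(86, 16) quantiles at 0.05 and 0.95.
Posterior mean ≈ 5.375, SD ≈ 0.580; a Normal approximation gives roughly [4.422, 6.328].
Exact: lower = 4.458; upper = 6.363.

[4.458, 6.363]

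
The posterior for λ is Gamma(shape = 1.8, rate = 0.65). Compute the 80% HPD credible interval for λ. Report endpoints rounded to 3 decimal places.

The posterior is unimodal and skewed, so the HPD interval has equal density at both endpoints and is the shortest 80% interval.
Solving f(0.149) = f(4.281) with F(4.281) − F(0.149) = 0.80 gives [0.149, 4.281].
For comparison, the equal-tailed interval is [0.663, 5.522]; the HPD is narrower and shifted toward the mode.

[0.149, 4.281]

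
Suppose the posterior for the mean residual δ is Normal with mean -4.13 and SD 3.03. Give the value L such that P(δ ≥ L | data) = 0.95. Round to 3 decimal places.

-9.114

Need L with P(δ ≥ L) = 0.95: L = -4.13 − z_{0.05}·3.03.
z = 1.645; L = -4.13 − 1.645 × 3.03 = -9.114.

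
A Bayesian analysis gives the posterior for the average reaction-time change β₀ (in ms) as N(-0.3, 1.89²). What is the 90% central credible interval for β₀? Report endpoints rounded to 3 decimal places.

[-3.409, 2.809]

The posterior is symmetric, so the 90% equal-tailed interval is β₀ = -0.3 ± z·1.89 with z = 1.645.
Half-width: 1.645 × 1.89 = 3.109.
-0.3 − 3.109 = -3.409; -0.3 + 3.109 = 2.809.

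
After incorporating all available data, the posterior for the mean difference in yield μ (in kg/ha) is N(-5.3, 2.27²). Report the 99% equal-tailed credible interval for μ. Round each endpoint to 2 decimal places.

The posterior is symmetric, so the 99% equal-tailed interval is μ = -5.3 ± z·2.27 with z = 2.576.
Half-width: 2.576 × 2.27 = 5.85.
-5.3 − 5.85 = -11.15; -5.3 + 5.85 = 0.55.

[-11.15, 0.55]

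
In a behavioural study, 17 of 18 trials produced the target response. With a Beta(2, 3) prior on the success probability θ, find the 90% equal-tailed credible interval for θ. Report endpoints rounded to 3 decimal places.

[0.684, 0.935]

Posterior: Beta(2+17, 3+1) = Beta(19, 4).
Equal-tailed 90% interval: the 0.05 and 0.95 quantiles of Beta(19, 4).
Posterior mean ≈ 0.826, SD ≈ 0.077; a Normal approximation gives roughly [0.699, 0.953].
Exact: F⁻¹(0.05) = 0.684; F⁻¹(0.95) = 0.935.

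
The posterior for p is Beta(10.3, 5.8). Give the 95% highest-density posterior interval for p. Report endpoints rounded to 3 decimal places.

[0.413, 0.858]

The posterior is unimodal and skewed, so the HPD interval has equal density at both endpoints and is the shortest 95% interval.
Solving f(0.413) = f(0.858) with F(0.858) − F(0.413) = 0.95 gives [0.413, 0.858].
For comparison, the equal-tailed interval is [0.400, 0.847]; the HPD is narrower and shifted toward the mode.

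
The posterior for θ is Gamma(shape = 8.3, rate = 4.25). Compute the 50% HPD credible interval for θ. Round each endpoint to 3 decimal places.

The posterior is unimodal and skewed, so the HPD interval has equal density at both endpoints and is the shortest 50% interval.
Solving f(1.320) = f(2.189) with F(2.189) − F(1.320) = 0.50 gives [1.320, 2.189].
For comparison, the equal-tailed interval is [1.463, 2.358]; the HPD is narrower and shifted toward the mode.

[1.320, 2.189]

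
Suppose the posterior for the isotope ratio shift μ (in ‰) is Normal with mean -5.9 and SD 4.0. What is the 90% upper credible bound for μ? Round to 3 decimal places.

-0.774

Need U with P(μ ≤ U) = 0.90: U = -5.9 + z_{0.1}·4.0.
z = 1.282; U = -5.9 + 1.282 × 4.0 = -0.774.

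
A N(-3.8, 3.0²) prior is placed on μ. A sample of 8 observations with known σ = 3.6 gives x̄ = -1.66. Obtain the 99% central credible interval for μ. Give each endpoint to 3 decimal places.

[-5.005, 1.032]

Posterior precision = 1/3.0² + 8/3.6² = 0.1111 + 0.6173 = 0.7284, so posterior SD = 1.1717.
Posterior mean = (-3.8/3.0² + 8·-1.66/3.6²) / 0.7284 = -1.9864.
Interval: -1.9864 ± 2.576 × 1.1717 → [-5.005, 1.032].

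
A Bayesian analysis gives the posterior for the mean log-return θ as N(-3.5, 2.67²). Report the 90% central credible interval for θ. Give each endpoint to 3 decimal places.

[-7.892, 0.892]

The posterior is symmetric, so the 90% equal-tailed interval is θ = -3.5 ± z·2.67 with z = 1.645.
Half-width: 1.645 × 2.67 = 4.392.
-3.5 − 4.392 = -7.892; -3.5 + 4.392 = 0.892.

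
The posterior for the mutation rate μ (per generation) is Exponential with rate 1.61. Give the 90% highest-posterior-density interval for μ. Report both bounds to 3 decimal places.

[0.000, 1.430]

The exponential density is strictly decreasing on [0, ∞), so the HPD interval is anchored at 0: [0, q] with P(μ ≤ q) = 0.90.
q = −ln(1 − 0.90) / 1.61 = 2.3026 / 1.61 = 1.430.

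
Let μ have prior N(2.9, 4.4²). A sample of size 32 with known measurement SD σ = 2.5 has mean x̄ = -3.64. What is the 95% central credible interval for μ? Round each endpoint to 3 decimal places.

[-4.437, -2.713]

Posterior precision = 1/4.4² + 32/2.5² = 0.0517 + 5.1200 = 5.1717, so posterior SD = 0.4397.
Posterior mean = (2.9/4.4² + 32·-3.64/2.5²) / 5.1717 = -3.5747.
Interval: -3.5747 ± 1.960 × 0.4397 → [-4.437, -2.713].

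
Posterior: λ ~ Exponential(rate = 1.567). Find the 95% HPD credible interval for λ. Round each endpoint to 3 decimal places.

[0.000, 1.912]

The exponential density is strictly decreasing on [0, ∞), so the HPD interval is anchored at 0: [0, q] with P(λ ≤ q) = 0.95.
q = −ln(1 − 0.95) / 1.567 = 2.9957 / 1.567 = 1.912.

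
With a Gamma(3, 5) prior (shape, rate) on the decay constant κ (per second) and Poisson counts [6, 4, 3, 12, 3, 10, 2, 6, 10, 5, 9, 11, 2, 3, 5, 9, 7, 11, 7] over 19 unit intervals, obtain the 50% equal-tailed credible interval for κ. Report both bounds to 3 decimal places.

[5.008, 5.643]

Posterior: Gamma(3+125, 5+19) = Gamma(128, 24) (shape, rate).
Equal-tailed 50% interval: Gamma(128, 24) quantiles at 0.25 and 0.75.
Posterior mean ≈ 5.333, SD ≈ 0.471; a Normal approximation gives roughly [5.015, 5.651].
Exact: lower = 5.008; upper = 5.643.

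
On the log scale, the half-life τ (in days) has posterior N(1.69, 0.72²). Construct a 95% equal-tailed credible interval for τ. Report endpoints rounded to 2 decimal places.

On the log scale the 95% interval is 1.69 ± 1.960 × 0.72 = [0.2788, 3.1012].
Exponentiate: [e^0.2788, e^3.1012] = [1.32, 22.22].

[1.32, 22.22]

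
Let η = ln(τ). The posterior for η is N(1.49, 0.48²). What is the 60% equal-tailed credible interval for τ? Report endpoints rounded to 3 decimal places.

[2.962, 6.646]

On the log scale the 60% interval is 1.49 ± 0.842 × 0.48 = [1.0860, 1.8940].
Exponentiate: [e^1.0860, e^1.8940] = [2.962, 6.646].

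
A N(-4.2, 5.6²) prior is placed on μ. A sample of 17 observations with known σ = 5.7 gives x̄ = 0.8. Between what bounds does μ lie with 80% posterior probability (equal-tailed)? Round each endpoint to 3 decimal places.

[-1.207, 2.233]

Posterior precision = 1/5.6² + 17/5.7² = 0.0319 + 0.5232 = 0.5551, so posterior SD = 1.3422.
Posterior mean = (-4.2/5.6² + 17·0.8/5.7²) / 0.5551 = 0.5128.
Interval: 0.5128 ± 1.282 × 1.3422 → [-1.207, 2.233].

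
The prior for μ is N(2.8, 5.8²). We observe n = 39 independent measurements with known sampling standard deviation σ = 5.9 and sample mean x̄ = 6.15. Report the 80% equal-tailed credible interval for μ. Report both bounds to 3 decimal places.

[4.868, 7.258]

Posterior precision = 1/5.8² + 39/5.9² = 0.0297 + 1.1204 = 1.1501, so posterior SD = 0.9325.
Posterior mean = (2.8/5.8² + 39·6.15/5.9²) / 1.1501 = 6.0634.
Interval: 6.0634 ± 1.282 × 0.9325 → [4.868, 7.258].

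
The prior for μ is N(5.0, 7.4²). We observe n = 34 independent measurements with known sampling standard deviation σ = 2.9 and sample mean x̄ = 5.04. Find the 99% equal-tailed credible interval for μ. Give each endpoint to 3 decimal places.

Posterior precision = 1/7.4² + 34/2.9² = 0.0183 + 4.0428 = 4.0611, so posterior SD = 0.4962.
Posterior mean = (5.0/7.4² + 34·5.04/2.9²) / 4.0611 = 5.0398.
Interval: 5.0398 ± 2.576 × 0.4962 → [3.762, 6.318].

[3.762, 6.318]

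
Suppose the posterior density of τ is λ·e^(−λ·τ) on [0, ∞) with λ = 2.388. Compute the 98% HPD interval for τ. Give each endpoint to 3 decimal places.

[0.000, 1.638]

The exponential density is strictly decreasing on [0, ∞), so the HPD interval is anchored at 0: [0, q] with P(τ ≤ q) = 0.98.
q = −ln(1 − 0.98) / 2.388 = 3.9120 / 2.388 = 1.638.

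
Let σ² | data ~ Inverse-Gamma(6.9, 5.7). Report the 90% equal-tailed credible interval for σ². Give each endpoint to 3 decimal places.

Inverse-Gamma(6.9, 5.7) quantiles: F⁻¹(0.05) and F⁻¹(0.95).
Equivalently, 1/σ² ~ Gamma(6.9, rate = 5.7); invert its 0.95 and 0.05 quantiles.
Posterior mean ≈ 0.966, SD ≈ 0.436; a Normal approximation gives roughly [0.248, 1.684].
Exact: lower = 0.487; upper = 1.772.

[0.487, 1.772]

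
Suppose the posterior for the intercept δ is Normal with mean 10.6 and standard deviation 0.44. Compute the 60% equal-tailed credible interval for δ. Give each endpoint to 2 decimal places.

[10.23, 10.97]

The posterior is symmetric, so the 60% equal-tailed interval is δ = 10.6 ± z·0.44 with z = 0.842.
Half-width: 0.842 × 0.44 = 0.37.
10.6 − 0.37 = 10.23; 10.6 + 0.37 = 10.97.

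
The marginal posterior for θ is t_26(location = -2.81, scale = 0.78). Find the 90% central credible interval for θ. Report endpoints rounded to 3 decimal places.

[-4.140, -1.480]

The t_26 distribution is symmetric; the 90% interval is -2.81 ± t·0.78 with t_{0.95,26} = 1.706.
Half-width: 1.706 × 0.78 = 1.330.
-2.81 − 1.330 = -4.140; -2.81 + 1.330 = -1.480.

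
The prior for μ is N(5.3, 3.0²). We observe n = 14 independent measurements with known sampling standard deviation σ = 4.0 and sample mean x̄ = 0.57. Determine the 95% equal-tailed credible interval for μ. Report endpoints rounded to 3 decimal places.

Posterior precision = 1/3.0² + 14/4.0² = 0.1111 + 0.8750 = 0.9861, so posterior SD = 1.0070.
Posterior mean = (5.3/3.0² + 14·0.57/4.0²) / 0.9861 = 1.1030.
Interval: 1.1030 ± 1.960 × 1.0070 → [-0.871, 3.077].

[-0.871, 3.077]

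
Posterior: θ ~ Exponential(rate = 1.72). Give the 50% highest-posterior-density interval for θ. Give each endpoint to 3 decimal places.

The exponential density is strictly decreasing on [0, ∞), so the HPD interval is anchored at 0: [0, q] with P(θ ≤ q) = 0.50.
q = −ln(1 − 0.50) / 1.72 = 0.6931 / 1.72 = 0.403.

[0.000, 0.403]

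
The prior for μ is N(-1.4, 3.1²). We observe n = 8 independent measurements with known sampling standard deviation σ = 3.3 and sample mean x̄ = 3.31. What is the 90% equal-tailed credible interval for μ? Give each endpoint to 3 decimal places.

Posterior precision = 1/3.1² + 8/3.3² = 0.1041 + 0.7346 = 0.8387, so posterior SD = 1.0919.
Posterior mean = (-1.4/3.1² + 8·3.31/3.3²) / 0.8387 = 2.7256.
Interval: 2.7256 ± 1.645 × 1.0919 → [0.930, 4.522].

[0.930, 4.522]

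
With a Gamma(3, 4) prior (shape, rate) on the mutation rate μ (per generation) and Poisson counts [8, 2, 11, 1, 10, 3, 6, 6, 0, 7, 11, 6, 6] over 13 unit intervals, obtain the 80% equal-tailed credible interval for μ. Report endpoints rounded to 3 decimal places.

[4.045, 5.391]

Posterior: Gamma(3+77, 4+13) = Gamma(80, 17) (shape, rate).
Equal-tailed 80% interval: Gamma(80, 17) quantiles at 0.1 and 0.9.
Posterior mean ≈ 4.706, SD ≈ 0.526; a Normal approximation gives roughly [4.032, 5.380].
Exact: lower = 4.045; upper = 5.391.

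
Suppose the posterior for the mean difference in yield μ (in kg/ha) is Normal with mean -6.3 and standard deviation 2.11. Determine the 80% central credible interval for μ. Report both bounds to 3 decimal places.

[-9.004, -3.596]

The posterior is symmetric, so the 80% equal-tailed interval is μ = -6.3 ± z·2.11 with z = 1.282.
Half-width: 1.282 × 2.11 = 2.704.
-6.3 − 2.704 = -9.004; -6.3 + 2.704 = -3.596.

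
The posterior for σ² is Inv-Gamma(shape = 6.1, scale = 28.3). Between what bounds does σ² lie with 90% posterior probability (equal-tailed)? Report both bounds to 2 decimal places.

Inverse-Gamma(6.1, 28.3) quantiles: F⁻¹(0.05) and F⁻¹(0.95).
Equivalently, 1/σ² ~ Gamma(6.1, rate = 28.3); invert its 0.95 and 0.05 quantiles.
Posterior mean ≈ 5.55, SD ≈ 2.74; a Normal approximation gives roughly [1.04, 10.06].
Exact: lower = 2.66; upper = 10.56.

[2.66, 10.56]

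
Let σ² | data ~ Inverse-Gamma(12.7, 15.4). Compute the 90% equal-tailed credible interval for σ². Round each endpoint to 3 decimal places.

[0.807, 2.065]

Inverse-Gamma(12.7, 15.4) quantiles: F⁻¹(0.05) and F⁻¹(0.95).
Equivalently, 1/σ² ~ Gamma(12.7, rate = 15.4); invert its 0.95 and 0.05 quantiles.
Posterior mean ≈ 1.316, SD ≈ 0.402; a Normal approximation gives roughly [0.654, 1.978].
Exact: lower = 0.807; upper = 2.065.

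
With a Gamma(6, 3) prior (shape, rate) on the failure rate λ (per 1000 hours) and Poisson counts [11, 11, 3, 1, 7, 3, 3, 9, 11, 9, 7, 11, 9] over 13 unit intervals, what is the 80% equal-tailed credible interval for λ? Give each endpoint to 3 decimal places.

Posterior: Gamma(6+95, 3+13) = Gamma(101, 16) (shape, rate).
Equal-tailed 80% interval: Gamma(101, 16) quantiles at 0.1 and 0.9.
Posterior mean ≈ 6.312, SD ≈ 0.628; a Normal approximation gives roughly [5.508, 7.117].
Exact: lower = 5.522; upper = 7.130.

[5.522, 7.130]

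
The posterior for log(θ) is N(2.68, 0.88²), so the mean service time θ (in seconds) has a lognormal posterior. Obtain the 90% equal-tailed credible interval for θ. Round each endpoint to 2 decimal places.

On the log scale the 90% interval is 2.68 ± 1.645 × 0.88 = [1.2325, 4.1275].
Exponentiate: [e^1.2325, e^4.1275] = [3.43, 62.02].

[3.43, 62.02]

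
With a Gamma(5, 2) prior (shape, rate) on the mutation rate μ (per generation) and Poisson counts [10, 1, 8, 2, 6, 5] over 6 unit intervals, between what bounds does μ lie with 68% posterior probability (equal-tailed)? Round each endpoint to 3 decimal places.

Posterior: Gamma(5+32, 2+6) = Gamma(37, 8) (shape, rate).
Equal-tailed 68% interval: Gamma(37, 8) quantiles at 0.16 and 0.84.
Posterior mean ≈ 4.625, SD ≈ 0.760; a Normal approximation gives roughly [3.869, 5.381].
Exact: lower = 3.872; upper = 5.377.

[3.872, 5.377]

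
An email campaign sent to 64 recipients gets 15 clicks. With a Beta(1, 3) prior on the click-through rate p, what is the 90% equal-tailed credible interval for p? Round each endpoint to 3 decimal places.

[0.156, 0.324]

Posterior: Beta(1+15, 3+49) = Beta(16, 52).
Equal-tailed 90% interval: the 0.05 and 0.95 quantiles of Beta(16, 52).
Posterior mean ≈ 0.235, SD ≈ 0.051; a Normal approximation gives roughly [0.151, 0.319].
Exact: F⁻¹(0.05) = 0.156; F⁻¹(0.95) = 0.324.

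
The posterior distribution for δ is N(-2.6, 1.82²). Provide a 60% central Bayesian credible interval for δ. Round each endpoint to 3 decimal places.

The posterior is symmetric, so the 60% equal-tailed interval is δ = -2.6 ± z·1.82 with z = 0.842.
Half-width: 0.842 × 1.82 = 1.532.
-2.6 − 1.532 = -4.132; -2.6 + 1.532 = -1.068.

[-4.132, -1.068]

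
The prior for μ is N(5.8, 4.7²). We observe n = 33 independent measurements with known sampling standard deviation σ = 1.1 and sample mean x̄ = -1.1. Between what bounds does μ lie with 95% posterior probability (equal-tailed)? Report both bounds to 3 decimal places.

[-1.464, -0.714]

Posterior precision = 1/4.7² + 33/1.1² = 0.0453 + 27.2727 = 27.3180, so posterior SD = 0.1913.
Posterior mean = (5.8/4.7² + 33·-1.1/1.1²) / 27.3180 = -1.0886.
Interval: -1.0886 ± 1.960 × 0.1913 → [-1.464, -0.714].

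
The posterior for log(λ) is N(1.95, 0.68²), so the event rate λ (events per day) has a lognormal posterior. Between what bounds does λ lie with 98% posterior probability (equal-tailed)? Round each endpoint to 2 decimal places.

[1.44, 34.19]

On the log scale the 98% interval is 1.95 ± 2.326 × 0.68 = [0.3681, 3.5319].
Exponentiate: [e^0.3681, e^3.5319] = [1.44, 34.19].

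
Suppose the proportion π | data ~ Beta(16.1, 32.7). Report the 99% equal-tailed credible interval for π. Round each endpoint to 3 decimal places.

[0.174, 0.511]

Posterior: Beta(16.1, 32.7).
Equal-tailed 99% interval: the 0.005 and 0.995 quantiles of Beta(16.1, 32.7).
Posterior mean ≈ 0.330, SD ≈ 0.067; a Normal approximation gives roughly [0.158, 0.502].
Exact: F⁻¹(0.005) = 0.174; F⁻¹(0.995) = 0.511.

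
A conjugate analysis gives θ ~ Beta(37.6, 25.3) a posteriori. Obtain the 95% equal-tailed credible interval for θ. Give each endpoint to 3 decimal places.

Posterior: Beta(37.6, 25.3).
Equal-tailed 95% interval: the 0.025 and 0.975 quantiles of Beta(37.6, 25.3).
Posterior mean ≈ 0.598, SD ≈ 0.061; a Normal approximation gives roughly [0.478, 0.718].
Exact: F⁻¹(0.025) = 0.475; F⁻¹(0.975) = 0.715.

[0.475, 0.715]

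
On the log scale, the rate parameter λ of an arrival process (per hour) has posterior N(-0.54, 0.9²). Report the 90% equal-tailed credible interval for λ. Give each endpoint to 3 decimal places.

On the log scale the 90% interval is -0.54 ± 1.645 × 0.9 = [-2.0204, 0.9404].
Exponentiate: [e^-2.0204, e^0.9404] = [0.133, 2.561].

[0.133, 2.561]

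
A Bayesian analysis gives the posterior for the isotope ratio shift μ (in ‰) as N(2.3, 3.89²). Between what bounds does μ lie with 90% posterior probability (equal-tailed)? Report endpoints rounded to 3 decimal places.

[-4.098, 8.698]

The posterior is symmetric, so the 90% equal-tailed interval is μ = 2.3 ± z·3.89 with z = 1.645.
Half-width: 1.645 × 3.89 = 6.398.
2.3 − 6.398 = -4.098; 2.3 + 6.398 = 8.698.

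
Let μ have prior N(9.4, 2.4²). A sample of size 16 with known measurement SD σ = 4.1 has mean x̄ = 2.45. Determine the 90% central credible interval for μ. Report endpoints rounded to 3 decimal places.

Posterior precision = 1/2.4² + 16/4.1² = 0.1736 + 0.9518 = 1.1254, so posterior SD = 0.9426.
Posterior mean = (9.4/2.4² + 16·2.45/4.1²) / 1.1254 = 3.5221.
Interval: 3.5221 ± 1.645 × 0.9426 → [1.972, 5.073].

[1.972, 5.073]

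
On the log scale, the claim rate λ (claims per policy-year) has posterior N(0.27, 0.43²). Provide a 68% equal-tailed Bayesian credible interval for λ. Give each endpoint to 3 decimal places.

[0.854, 2.009]

On the log scale the 68% interval is 0.27 ± 0.994 × 0.43 = [-0.1576, 0.6976].
Exponentiate: [e^-0.1576, e^0.6976] = [0.854, 2.009].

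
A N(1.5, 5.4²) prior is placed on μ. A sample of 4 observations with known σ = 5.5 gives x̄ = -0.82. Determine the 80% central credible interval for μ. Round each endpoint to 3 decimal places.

Posterior precision = 1/5.4² + 4/5.5² = 0.0343 + 0.1322 = 0.1665, so posterior SD = 2.4505.
Posterior mean = (1.5/5.4² + 4·-0.82/5.5²) / 0.1665 = -0.3422.
Interval: -0.3422 ± 1.282 × 2.4505 → [-3.483, 2.798].

[-3.483, 2.798]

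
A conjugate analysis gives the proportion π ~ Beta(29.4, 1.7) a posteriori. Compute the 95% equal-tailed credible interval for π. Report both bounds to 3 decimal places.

Posterior: Beta(29.4, 1.7).
Equal-tailed 95% interval: the 0.025 and 0.975 quantiles of Beta(29.4, 1.7).
Posterior mean ≈ 0.945, SD ≈ 0.040; a Normal approximation gives roughly [0.867, 1.024].
Exact: F⁻¹(0.025) = 0.844; F⁻¹(0.975) = 0.995.

[0.844, 0.995]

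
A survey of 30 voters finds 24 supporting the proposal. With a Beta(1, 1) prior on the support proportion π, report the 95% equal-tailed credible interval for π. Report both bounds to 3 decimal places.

[0.625, 0.904]

Posterior: Beta(1+24, 1+6) = Beta(25, 7).
Equal-tailed 95% interval: the 0.025 and 0.975 quantiles of Beta(25, 7).
Posterior mean ≈ 0.781, SD ≈ 0.072; a Normal approximation gives roughly [0.640, 0.922].
Exact: F⁻¹(0.025) = 0.625; F⁻¹(0.975) = 0.904.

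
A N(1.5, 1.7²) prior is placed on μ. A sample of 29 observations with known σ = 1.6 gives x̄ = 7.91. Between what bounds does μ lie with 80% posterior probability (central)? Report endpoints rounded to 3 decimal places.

[7.345, 8.095]

Posterior precision = 1/1.7² + 29/1.6² = 0.3460 + 11.3281 = 11.6741, so posterior SD = 0.2927.
Posterior mean = (1.5/1.7² + 29·7.91/1.6²) / 11.6741 = 7.7200.
Interval: 7.7200 ± 1.282 × 0.2927 → [7.345, 8.095].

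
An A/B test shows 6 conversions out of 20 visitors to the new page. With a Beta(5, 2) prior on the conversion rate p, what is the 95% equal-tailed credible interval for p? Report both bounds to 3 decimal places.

Posterior: Beta(5+6, 2+14) = Beta(11, 16).
Equal-tailed 95% interval: the 0.025 and 0.975 quantiles of Beta(11, 16).
Posterior mean ≈ 0.407, SD ≈ 0.093; a Normal approximation gives roughly [0.225, 0.589].
Exact: F⁻¹(0.025) = 0.234; F⁻¹(0.975) = 0.594.

[0.234, 0.594]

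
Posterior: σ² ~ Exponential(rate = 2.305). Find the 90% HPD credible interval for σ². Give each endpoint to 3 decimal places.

The exponential density is strictly decreasing on [0, ∞), so the HPD interval is anchored at 0: [0, q] with P(σ² ≤ q) = 0.90.
q = −ln(1 − 0.90) / 2.305 = 2.3026 / 2.305 = 0.999.

[0.000, 0.999]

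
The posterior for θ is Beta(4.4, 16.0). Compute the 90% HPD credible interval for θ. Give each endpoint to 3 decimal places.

The posterior is unimodal and skewed, so the HPD interval has equal density at both endpoints and is the shortest 90% interval.
Solving f(0.071) = f(0.354) with F(0.354) − F(0.071) = 0.90 gives [0.071, 0.354].
For comparison, the equal-tailed interval is [0.087, 0.377]; the HPD is narrower and shifted toward the mode.

[0.071, 0.354]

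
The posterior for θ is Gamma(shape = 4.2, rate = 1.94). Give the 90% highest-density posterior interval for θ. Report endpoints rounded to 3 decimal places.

The posterior is unimodal and skewed, so the HPD interval has equal density at both endpoints and is the shortest 90% interval.
Solving f(0.540) = f(3.728) with F(3.728) − F(0.540) = 0.90 gives [0.540, 3.728].
For comparison, the equal-tailed interval is [0.765, 4.143]; the HPD is narrower and shifted toward the mode.

[0.540, 3.728]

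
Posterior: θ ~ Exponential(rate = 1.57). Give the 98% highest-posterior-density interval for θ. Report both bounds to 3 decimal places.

[0.000, 2.492]

The exponential density is strictly decreasing on [0, ∞), so the HPD interval is anchored at 0: [0, q] with P(θ ≤ q) = 0.98.
q = −ln(1 − 0.98) / 1.57 = 3.9120 / 1.57 = 2.492.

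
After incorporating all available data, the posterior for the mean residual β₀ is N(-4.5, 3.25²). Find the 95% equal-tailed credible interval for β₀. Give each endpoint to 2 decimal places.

[-10.87, 1.87]

The posterior is symmetric, so the 95% equal-tailed interval is β₀ = -4.5 ± z·3.25 with z = 1.960.
Half-width: 1.960 × 3.25 = 6.37.
-4.5 − 6.37 = -10.87; -4.5 + 6.37 = 1.87.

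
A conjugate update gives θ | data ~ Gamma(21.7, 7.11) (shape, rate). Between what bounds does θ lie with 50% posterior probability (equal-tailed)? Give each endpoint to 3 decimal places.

Posterior: Gamma(shape 21.7, rate 7.11).
Equal-tailed 50% interval: Gamma(21.7, 7.11) quantiles at 0.25 and 0.75.
Posterior mean ≈ 3.052, SD ≈ 0.655; a Normal approximation gives roughly [2.610, 3.494].
Exact: lower = 2.588; upper = 3.465.

[2.588, 3.465]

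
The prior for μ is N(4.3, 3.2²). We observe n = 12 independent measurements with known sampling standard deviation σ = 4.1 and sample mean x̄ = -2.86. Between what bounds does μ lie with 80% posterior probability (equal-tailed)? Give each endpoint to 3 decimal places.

[-3.421, -0.576]

Posterior precision = 1/3.2² + 12/4.1² = 0.0977 + 0.7139 = 0.8115, so posterior SD = 1.1101.
Posterior mean = (4.3/3.2² + 12·-2.86/4.1²) / 0.8115 = -1.9984.
Interval: -1.9984 ± 1.282 × 1.1101 → [-3.421, -0.576].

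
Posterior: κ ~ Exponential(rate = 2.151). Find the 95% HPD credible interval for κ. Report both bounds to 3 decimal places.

[0.000, 1.393]

The exponential density is strictly decreasing on [0, ∞), so the HPD interval is anchored at 0: [0, q] with P(κ ≤ q) = 0.95.
q = −ln(1 − 0.95) / 2.151 = 2.9957 / 2.151 = 1.393.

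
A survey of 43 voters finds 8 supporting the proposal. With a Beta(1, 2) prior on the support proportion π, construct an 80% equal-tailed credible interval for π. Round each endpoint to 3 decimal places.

[0.124, 0.273]

Posterior: Beta(1+8, 2+35) = Beta(9, 37).
Equal-tailed 80% interval: the 0.1 and 0.9 quantiles of Beta(9, 37).
Posterior mean ≈ 0.196, SD ≈ 0.058; a Normal approximation gives roughly [0.121, 0.270].
Exact: F⁻¹(0.1) = 0.124; F⁻¹(0.9) = 0.273.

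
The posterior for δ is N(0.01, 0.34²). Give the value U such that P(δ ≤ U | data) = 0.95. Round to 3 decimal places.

0.569

Need U with P(δ ≤ U) = 0.95: U = 0.01 + z_{0.05}·0.34.
z = 1.645; U = 0.01 + 1.645 × 0.34 = 0.569.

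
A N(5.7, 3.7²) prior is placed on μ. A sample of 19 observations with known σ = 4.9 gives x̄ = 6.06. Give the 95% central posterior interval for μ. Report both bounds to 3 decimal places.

[3.921, 8.138]

Posterior precision = 1/3.7² + 19/4.9² = 0.0730 + 0.7913 = 0.8644, so posterior SD = 1.0756.
Posterior mean = (5.7/3.7² + 19·6.06/4.9²) / 0.8644 = 6.0296.
Interval: 6.0296 ± 1.960 × 1.0756 → [3.921, 8.138].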